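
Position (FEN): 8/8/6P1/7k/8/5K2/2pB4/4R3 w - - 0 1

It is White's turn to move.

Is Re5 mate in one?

no

After Re5: black king on h5; in check: yes, from the white rook on e5.
Black has 2 legal replies: Kxg6, Kh4.
In check but a legal move exists → not checkmate.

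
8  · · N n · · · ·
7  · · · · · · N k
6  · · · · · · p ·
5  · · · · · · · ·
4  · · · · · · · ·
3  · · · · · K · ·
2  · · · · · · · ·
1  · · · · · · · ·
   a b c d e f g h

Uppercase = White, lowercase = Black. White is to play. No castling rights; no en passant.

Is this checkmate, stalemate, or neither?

White to move; white king on f3.
In check: no.
Legal moves for White: Ne7, Na7, Nd6, Nb6, Ne8, Ne6, Nh5, Nf5, Kg4, Kf4, Ke4, Kg3, Ke3, Kg2, Kf2, Ke2.
White has 16 legal moves and is not in check → neither.

neither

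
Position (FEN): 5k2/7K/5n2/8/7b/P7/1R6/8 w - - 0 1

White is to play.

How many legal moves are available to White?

White to move; king on h7.
In check: yes, from the black knight on f6.
Legal moves: Kh8, Kh6, Kg6.
Count: 3.

3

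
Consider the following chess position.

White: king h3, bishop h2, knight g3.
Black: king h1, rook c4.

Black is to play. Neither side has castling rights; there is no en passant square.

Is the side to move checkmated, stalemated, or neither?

Black to move; black king on h1.
In check: yes, from the white knight on g3.
King squares — g1: attacked by Bh2; g2: attacked by Kh3; h2: attacked by Kh3.
Legal moves for Black: none.
In check with no legal moves → checkmate.

checkmate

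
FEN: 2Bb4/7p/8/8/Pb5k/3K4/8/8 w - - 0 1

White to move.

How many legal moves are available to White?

14

White to move; king on d3.
In check: no.
Legal moves: Bd7, Bb7, Be6, Ba6, Bf5, Bg4, Bh3, Ke4, Kd4, Kc4, Ke3, Ke2, Kc2, a5.
Count: 14.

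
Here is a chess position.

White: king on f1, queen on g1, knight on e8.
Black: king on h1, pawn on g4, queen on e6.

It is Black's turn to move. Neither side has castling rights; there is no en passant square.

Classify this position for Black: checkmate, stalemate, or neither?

checkmate

Black to move; black king on h1.
In check: yes, from the white queen on g1.
King squares — g1: attacked by Kf1; g2: attacked by Kf1; h2: attacked by Qg1.
Legal moves for Black: none.
In check with no legal moves → checkmate.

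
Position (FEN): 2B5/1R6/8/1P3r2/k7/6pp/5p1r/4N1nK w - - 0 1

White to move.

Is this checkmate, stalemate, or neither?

checkmate

White to move; white king on h1.
In check: yes, from the black rook on h2.
King squares — g1: attacked by Pf2; g2: attacked by Rh2; h2: attacked by Pg3.
Legal moves for White: none.
In check with no legal moves → checkmate.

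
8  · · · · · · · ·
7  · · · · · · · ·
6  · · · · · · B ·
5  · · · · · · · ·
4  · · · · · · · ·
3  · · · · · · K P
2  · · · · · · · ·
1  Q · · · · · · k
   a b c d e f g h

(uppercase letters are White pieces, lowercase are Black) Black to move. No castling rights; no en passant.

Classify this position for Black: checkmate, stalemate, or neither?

Black to move; black king on h1.
In check: yes, from the white queen on a1.
King squares — g1: attacked by Qa1; g2: attacked by Kg3; h2: attacked by Kg3.
Legal moves for Black: none.
In check with no legal moves → checkmate.

checkmate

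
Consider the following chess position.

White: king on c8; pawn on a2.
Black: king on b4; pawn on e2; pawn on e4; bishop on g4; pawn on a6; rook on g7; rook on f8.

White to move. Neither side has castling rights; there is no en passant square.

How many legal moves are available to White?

0

White to move; king on c8.
In check: yes, from the black bishop on g4 and the black rook on f8.
Legal moves: none.
Count: 0.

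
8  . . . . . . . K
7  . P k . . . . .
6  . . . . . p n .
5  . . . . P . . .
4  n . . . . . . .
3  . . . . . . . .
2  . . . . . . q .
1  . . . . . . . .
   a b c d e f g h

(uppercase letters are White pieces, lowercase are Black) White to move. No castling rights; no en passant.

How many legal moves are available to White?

White to move; king on h8.
In check: yes, from the black knight on g6.
Legal moves: Kg8, Kh7, Kg7.
Count: 3.

3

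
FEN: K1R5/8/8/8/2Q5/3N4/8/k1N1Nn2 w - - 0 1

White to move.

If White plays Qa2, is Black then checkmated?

After Qa2: black king on a1; in check: yes, from the white queen on a2.
King squares — b1: attacked by Qa2; a2: attacked by Nc1; b2: attacked by Qa2.
Black has no legal moves → checkmate.

yes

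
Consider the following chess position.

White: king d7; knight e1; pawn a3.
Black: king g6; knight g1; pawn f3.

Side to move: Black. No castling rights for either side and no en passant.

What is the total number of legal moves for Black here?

Black to move; king on g6.
In check: no.
Legal moves: Kh7, Kg7, Kf7, Kh6, Kf6, Kh5, Kg5, Kf5, Nh3, Ne2, f2.
Count: 11.

11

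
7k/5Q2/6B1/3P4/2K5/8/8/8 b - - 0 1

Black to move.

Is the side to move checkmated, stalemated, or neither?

Black to move; black king on h8.
In check: no.
King squares — g7: attacked by Qf7; h7: attacked by Bg6; g8: attacked by Qf7.
Legal moves for Black: none.
Not in check and no legal moves → stalemate.

stalemate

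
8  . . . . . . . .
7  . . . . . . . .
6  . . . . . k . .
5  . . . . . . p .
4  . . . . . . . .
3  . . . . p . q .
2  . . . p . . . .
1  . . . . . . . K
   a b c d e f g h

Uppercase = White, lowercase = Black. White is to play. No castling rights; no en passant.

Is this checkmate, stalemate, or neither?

stalemate

White to move; white king on h1.
In check: no.
King squares — g1: attacked by Qg3; g2: attacked by Qg3; h2: attacked by Qg3.
Legal moves for White: none.
Not in check and no legal moves → stalemate.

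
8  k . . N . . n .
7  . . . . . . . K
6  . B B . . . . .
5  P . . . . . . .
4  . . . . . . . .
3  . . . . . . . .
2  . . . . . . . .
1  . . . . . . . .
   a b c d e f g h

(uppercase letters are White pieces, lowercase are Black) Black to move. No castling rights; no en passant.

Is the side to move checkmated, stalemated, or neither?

Black to move; black king on a8.
In check: yes, from the white bishop on c6.
Legal moves for Black: Kb8.
Black is in check but has 1 legal move → neither.

neither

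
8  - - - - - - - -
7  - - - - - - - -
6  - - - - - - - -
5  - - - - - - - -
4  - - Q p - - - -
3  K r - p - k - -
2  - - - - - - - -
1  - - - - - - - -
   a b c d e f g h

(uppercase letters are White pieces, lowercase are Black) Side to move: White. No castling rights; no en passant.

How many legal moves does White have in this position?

4

White to move; king on a3.
In check: yes, from the black rook on b3.
Legal moves: Ka4, Kxb3, Ka2, Qxb3.
Count: 4.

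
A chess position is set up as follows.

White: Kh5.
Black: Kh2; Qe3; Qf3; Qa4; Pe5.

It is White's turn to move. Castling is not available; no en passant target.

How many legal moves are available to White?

1

White to move; king on h5.
In check: yes, from the black queen on f3.
Legal moves: Kg6.
Count: 1.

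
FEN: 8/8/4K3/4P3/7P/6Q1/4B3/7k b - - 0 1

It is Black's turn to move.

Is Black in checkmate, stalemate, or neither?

stalemate

Black to move; black king on h1.
In check: no.
King squares — g1: attacked by Qg3; g2: attacked by Qg3; h2: attacked by Qg3.
Legal moves for Black: none.
Not in check and no legal moves → stalemate.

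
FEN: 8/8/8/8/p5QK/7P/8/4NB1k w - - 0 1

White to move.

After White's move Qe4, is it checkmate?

no

After Qe4: black king on h1; in check: yes, from the white queen on e4.
Black has 2 legal replies: Kh2, Kg1.
In check but a legal move exists → not checkmate.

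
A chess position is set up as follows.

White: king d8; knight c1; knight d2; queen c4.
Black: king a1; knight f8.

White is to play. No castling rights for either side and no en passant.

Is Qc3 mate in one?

After Qc3: black king on a1; in check: yes, from the white queen on c3.
King squares — b1: attacked by Nd2; a2: attacked by Nc1; b2: attacked by Qc3.
Black has no legal moves → checkmate.

yes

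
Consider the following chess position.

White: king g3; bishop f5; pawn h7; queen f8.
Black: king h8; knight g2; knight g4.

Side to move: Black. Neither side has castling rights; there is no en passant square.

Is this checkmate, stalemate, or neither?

checkmate

Black to move; black king on h8.
In check: yes, from the white queen on f8.
King squares — g7: attacked by Qf8; h7: attacked by Bf5; g8: attacked by Ph7.
Legal moves for Black: none.
In check with no legal moves → checkmate.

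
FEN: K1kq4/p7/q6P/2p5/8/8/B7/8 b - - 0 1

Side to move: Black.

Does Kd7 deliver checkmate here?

yes

After Kd7: white king on a8; in check: yes, from the black queen on d8.
King squares — a7: attacked by Qa6; b7: attacked by Qa6; b8: attacked by Qd8.
White has no legal moves → checkmate.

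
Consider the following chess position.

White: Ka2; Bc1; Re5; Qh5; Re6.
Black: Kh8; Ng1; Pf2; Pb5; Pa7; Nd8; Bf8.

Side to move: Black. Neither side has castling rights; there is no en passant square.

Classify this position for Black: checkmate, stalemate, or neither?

Black to move; black king on h8.
In check: yes, from the white queen on h5.
King squares — g7: available; h7: attacked by Qh5; g8: available.
Legal moves for Black: Kg8, Kg7, Bh6.
Black is in check but has 3 legal moves → neither.

neither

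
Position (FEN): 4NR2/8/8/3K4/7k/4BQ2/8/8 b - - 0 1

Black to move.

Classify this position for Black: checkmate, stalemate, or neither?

Black to move; black king on h4.
In check: no.
King squares — g3: attacked by Qf3; h3: attacked by Qf3; g4: attacked by Qf3; g5: attacked by Be3; h5: attacked by Qf3.
Legal moves for Black: none.
Not in check and no legal moves → stalemate.

stalemate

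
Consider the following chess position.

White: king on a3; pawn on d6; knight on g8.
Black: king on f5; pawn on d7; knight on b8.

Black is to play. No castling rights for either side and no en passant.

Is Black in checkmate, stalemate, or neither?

neither

Black to move; black king on f5.
In check: no.
Legal moves for Black: Nc6, Na6, Kg6, Ke6, Kg5, Ke5, Kg4, Kf4, Ke4.
Black has 9 legal moves and is not in check → neither.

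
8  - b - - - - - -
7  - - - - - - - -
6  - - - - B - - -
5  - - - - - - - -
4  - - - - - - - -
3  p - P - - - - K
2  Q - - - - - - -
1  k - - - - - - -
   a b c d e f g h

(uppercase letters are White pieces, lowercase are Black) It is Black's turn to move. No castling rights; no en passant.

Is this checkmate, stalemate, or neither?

checkmate

Black to move; black king on a1.
In check: yes, from the white queen on a2.
King squares — b1: attacked by Qa2; a2: attacked by Be6; b2: attacked by Qa2.
Legal moves for Black: none.
In check with no legal moves → checkmate.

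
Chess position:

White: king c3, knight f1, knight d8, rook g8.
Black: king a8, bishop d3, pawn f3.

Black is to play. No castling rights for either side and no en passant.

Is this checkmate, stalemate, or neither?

neither

Black to move; black king on a8.
In check: no.
Legal moves for Black: Kb8, Ka7, Bh7, Bg6, Ba6, Bf5, Bb5, Be4, Bc4, Be2, Bc2, Bxf1, Bb1, f2.
Black has 14 legal moves and is not in check → neither.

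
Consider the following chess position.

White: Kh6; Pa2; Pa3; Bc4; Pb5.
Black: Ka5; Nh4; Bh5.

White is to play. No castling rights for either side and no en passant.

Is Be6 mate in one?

After Be6: black king on a5; in check: no.
Black is not in check, so this cannot be checkmate.

no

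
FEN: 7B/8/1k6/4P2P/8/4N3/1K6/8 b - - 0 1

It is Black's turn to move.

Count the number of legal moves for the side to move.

Black to move; king on b6.
In check: no.
Legal moves: Kc7, Kb7, Ka7, Kc6, Ka6, Kc5, Kb5, Ka5.
Count: 8.

8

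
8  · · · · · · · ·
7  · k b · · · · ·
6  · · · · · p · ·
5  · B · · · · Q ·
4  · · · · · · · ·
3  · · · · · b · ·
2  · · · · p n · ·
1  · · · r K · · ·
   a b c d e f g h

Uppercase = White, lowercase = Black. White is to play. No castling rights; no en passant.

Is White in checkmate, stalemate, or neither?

neither

White to move; white king on e1.
In check: yes, from the black rook on d1.
King squares — d1: attacked by Pe2; f1: attacked by Rd1; d2: attacked by Rd1; e2: attacked by Bf3; f2: available.
Legal moves for White: Kxf2.
White is in check but has 1 legal move → neither.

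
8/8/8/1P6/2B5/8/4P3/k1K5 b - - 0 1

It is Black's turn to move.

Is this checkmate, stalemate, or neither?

Black to move; black king on a1.
In check: no.
King squares — b1: attacked by Kc1; a2: attacked by Bc4; b2: attacked by Kc1.
Legal moves for Black: none.
Not in check and no legal moves → stalemate.

stalemate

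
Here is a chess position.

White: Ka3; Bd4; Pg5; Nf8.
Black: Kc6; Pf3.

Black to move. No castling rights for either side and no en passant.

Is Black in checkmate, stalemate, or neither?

neither

Black to move; black king on c6.
In check: no.
Legal moves for Black: Kc7, Kb7, Kd6, Kd5, Kb5, f2.
Black has 6 legal moves and is not in check → neither.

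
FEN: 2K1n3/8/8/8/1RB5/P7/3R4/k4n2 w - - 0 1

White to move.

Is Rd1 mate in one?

After Rd1: black king on a1; in check: yes, from the white rook on d1.
King squares — b1: attacked by Rd1; a2: attacked by Bc4; b2: attacked by Rb4.
Black has no legal moves → checkmate.

yes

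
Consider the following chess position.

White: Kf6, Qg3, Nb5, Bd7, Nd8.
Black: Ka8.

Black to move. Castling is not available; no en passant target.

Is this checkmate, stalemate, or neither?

Black to move; black king on a8.
In check: no.
King squares — a7: attacked by Nb5; b7: attacked by Nd8; b8: attacked by Qg3.
Legal moves for Black: none.
Not in check and no legal moves → stalemate.

stalemate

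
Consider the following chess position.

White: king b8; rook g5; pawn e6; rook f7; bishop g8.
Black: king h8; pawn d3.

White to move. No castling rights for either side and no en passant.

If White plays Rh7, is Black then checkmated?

yes

After Rh7: black king on h8; in check: yes, from the white rook on h7.
King squares — g7: attacked by Rg5; h7: attacked by Bg8; g8: attacked by Rg5.
Black has no legal moves → checkmate.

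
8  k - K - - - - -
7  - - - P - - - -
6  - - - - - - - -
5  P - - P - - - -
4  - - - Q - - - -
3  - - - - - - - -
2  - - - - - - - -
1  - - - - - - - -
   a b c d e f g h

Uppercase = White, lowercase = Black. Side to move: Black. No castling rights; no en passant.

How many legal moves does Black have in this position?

0

Black to move; king on a8.
In check: no.
Legal moves: none.
Count: 0.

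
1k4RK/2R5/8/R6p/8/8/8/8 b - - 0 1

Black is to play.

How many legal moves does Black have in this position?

Black to move; king on b8.
In check: yes, from the white rook on g8.
Legal moves: Kxc7.
Count: 1.

1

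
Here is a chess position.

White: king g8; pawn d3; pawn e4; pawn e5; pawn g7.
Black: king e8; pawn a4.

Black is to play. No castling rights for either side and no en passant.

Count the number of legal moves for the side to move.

4

Black to move; king on e8.
In check: no.
Legal moves: Kd8, Ke7, Kd7, a3.
Count: 4.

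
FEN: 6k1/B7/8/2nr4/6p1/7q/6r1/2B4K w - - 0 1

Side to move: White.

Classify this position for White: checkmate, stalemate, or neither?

White to move; white king on h1.
In check: yes, from the black queen on h3.
King squares — g1: attacked by Rg2; g2: attacked by Qh3; h2: attacked by Rg2.
Legal moves for White: none.
In check with no legal moves → checkmate.

checkmate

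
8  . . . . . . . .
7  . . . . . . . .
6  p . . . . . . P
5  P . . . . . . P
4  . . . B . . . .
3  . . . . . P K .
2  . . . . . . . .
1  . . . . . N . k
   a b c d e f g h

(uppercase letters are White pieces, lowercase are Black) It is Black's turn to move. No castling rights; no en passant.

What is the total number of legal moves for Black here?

0

Black to move; king on h1.
In check: no.
Legal moves: none.
Count: 0.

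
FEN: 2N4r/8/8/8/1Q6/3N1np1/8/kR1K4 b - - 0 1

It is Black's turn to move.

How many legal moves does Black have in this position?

Black to move; king on a1.
In check: yes, from the white rook on b1.
Legal moves: Ka2.
Count: 1.

1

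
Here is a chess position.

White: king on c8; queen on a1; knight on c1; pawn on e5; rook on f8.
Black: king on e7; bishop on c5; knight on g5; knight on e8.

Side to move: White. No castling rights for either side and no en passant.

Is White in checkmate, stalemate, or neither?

neither

White to move; white king on c8.
In check: no.
Legal moves for White include: Rh8, Rg8, Rxe8+, Rf7+, Rf6, Rf5, Rf4, Rf3, Rf2, Rf1, Kb8, Kb7, Nd3, Nb3, Ne2, Na2, Qa8, Qa7+, ... (list truncated; more exist).
White has legal moves and is not in check → neither.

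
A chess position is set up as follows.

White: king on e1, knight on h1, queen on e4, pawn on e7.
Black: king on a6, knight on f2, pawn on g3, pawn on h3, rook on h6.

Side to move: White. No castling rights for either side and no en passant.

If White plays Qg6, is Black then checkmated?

After Qg6: black king on a6; in check: yes, from the white queen on g6.
Black has 5 legal replies: Kb7, Ka7, Kb5, Ka5, Rxg6.
In check but a legal move exists → not checkmate.

no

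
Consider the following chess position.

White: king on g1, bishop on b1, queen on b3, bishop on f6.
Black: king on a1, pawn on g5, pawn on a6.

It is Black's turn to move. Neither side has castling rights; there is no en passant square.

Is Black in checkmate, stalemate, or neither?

checkmate

Black to move; black king on a1.
In check: yes, from the white bishop on f6.
King squares — b1: attacked by Qb3; a2: attacked by Bb1; b2: attacked by Qb3.
Legal moves for Black: none.
In check with no legal moves → checkmate.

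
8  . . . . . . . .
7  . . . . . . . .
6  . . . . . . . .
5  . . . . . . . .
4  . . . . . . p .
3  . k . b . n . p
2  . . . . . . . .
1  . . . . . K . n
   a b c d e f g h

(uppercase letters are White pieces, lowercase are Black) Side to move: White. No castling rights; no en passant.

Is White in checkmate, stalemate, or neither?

White to move; white king on f1.
In check: yes, from the black bishop on d3.
King squares — e1: attacked by Nf3; g1: attacked by Nf3; e2: attacked by Bd3; f2: attacked by Nh1; g2: attacked by Ph3.
Legal moves for White: none.
In check with no legal moves → checkmate.

checkmate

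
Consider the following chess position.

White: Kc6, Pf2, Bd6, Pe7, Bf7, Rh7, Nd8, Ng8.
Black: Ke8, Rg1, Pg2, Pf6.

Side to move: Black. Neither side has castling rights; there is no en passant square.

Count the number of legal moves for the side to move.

Black to move; king on e8.
In check: yes, from the white bishop on f7.
Legal moves: none.
Count: 0.

0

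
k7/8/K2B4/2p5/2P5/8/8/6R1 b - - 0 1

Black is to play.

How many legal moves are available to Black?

Black to move; king on a8.
In check: no.
Legal moves: none.
Count: 0.

0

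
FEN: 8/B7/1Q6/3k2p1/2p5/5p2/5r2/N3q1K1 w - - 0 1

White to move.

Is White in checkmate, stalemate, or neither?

White to move; white king on g1.
In check: yes, from the black queen on e1.
King squares — f1: attacked by Qe1; h1: attacked by Qe1; f2: attacked by Qe1; g2: attacked by Rf2; h2: attacked by Rf2.
Legal moves for White: none.
In check with no legal moves → checkmate.

checkmate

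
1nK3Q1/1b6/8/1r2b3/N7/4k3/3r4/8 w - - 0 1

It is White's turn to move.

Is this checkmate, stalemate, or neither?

checkmate

White to move; white king on c8.
In check: yes, from the black bishop on b7.
King squares — b7: attacked by Rb5; c7: attacked by Be5; d7: attacked by Rd2; b8: attacked by Be5; d8: attacked by Rd2.
Legal moves for White: none.
In check with no legal moves → checkmate.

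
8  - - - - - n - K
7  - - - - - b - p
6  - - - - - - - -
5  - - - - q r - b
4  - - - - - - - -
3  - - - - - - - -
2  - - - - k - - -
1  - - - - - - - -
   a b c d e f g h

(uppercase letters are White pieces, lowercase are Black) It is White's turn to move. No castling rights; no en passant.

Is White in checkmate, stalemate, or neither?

checkmate

White to move; white king on h8.
In check: yes, from the black queen on e5.
King squares — g7: attacked by Qe5; h7: attacked by Nf8; g8: attacked by Bf7.
Legal moves for White: none.
In check with no legal moves → checkmate.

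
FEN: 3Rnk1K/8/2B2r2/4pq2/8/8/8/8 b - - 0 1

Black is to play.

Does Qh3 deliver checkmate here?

After Qh3: white king on h8; in check: yes, from the black queen on h3.
King squares — g7: attacked by Ne8; h7: attacked by Qh3; g8: attacked by Kf8.
White has no legal moves → checkmate.

yes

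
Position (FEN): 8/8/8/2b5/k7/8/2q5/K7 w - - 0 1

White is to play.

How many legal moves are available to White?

White to move; king on a1.
In check: no.
Legal moves: none.
Count: 0.

0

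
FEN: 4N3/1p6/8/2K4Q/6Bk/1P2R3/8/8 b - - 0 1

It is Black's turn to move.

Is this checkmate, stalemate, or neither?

checkmate

Black to move; black king on h4.
In check: yes, from the white queen on h5.
King squares — g3: attacked by Re3; h3: attacked by Re3; g4: attacked by Qh5; g5: attacked by Qh5; h5: attacked by Bg4.
Legal moves for Black: none.
In check with no legal moves → checkmate.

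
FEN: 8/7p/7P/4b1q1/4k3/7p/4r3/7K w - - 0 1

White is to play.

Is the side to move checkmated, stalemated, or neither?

White to move; white king on h1.
In check: no.
King squares — g1: attacked by Qg5; g2: attacked by Re2; h2: attacked by Re2.
Legal moves for White: none.
Not in check and no legal moves → stalemate.

stalemate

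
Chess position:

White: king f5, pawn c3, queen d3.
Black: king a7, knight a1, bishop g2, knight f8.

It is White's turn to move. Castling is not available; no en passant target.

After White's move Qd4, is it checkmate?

After Qd4: black king on a7; in check: yes, from the white queen on d4.
Black has 4 legal replies: Kb8, Ka8, Kb7, Ka6.
In check but a legal move exists → not checkmate.

no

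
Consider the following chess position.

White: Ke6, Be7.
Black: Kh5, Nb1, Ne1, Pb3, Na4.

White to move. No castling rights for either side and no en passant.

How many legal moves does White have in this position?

White to move; king on e6.
In check: no.
Legal moves: Bf8, Bd8, Bf6, Bd6, Bg5, Bc5, Bh4, Bb4, Ba3, Kf7, Kd7, Kf6, Kd6, Kf5, Ke5, Kd5.
Count: 16.

16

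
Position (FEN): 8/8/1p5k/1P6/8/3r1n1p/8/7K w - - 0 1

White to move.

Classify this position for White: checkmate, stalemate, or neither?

stalemate

White to move; white king on h1.
In check: no.
King squares — g1: attacked by Nf3; g2: attacked by Ph3; h2: attacked by Nf3.
Legal moves for White: none.
Not in check and no legal moves → stalemate.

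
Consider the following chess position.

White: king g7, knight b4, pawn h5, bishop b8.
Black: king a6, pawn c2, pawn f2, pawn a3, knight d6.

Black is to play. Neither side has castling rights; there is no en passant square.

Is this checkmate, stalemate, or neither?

Black to move; black king on a6.
In check: yes, from the white knight on b4.
Legal moves for Black: Kb7, Kb6, Kb5, Ka5.
Black is in check but has 4 legal moves → neither.

neither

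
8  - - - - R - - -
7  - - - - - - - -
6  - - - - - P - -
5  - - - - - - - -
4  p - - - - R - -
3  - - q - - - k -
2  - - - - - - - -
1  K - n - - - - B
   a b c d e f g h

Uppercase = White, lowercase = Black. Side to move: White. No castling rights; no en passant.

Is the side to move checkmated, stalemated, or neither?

neither

White to move; white king on a1.
In check: yes, from the black queen on c3.
King squares — b1: available; a2: attacked by Nc1; b2: attacked by Qc3.
Legal moves for White: Kb1.
White is in check but has 1 legal move → neither.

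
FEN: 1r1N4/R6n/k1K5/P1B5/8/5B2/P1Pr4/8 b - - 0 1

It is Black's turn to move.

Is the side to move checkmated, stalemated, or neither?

checkmate

Black to move; black king on a6.
In check: yes, from the white rook on a7.
King squares — a5: attacked by Ra7; b5: attacked by Kc6; b6: attacked by Pa5; a7: attacked by Bc5; b7: attacked by Kc6.
Legal moves for Black: none.
In check with no legal moves → checkmate.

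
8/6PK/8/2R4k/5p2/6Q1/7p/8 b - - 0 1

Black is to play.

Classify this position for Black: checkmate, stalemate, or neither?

checkmate

Black to move; black king on h5.
In check: yes, from the white rook on c5.
King squares — g4: attacked by Qg3; h4: attacked by Qg3; g5: attacked by Qg3; g6: attacked by Qg3; h6: attacked by Kh7.
Legal moves for Black: none.
In check with no legal moves → checkmate.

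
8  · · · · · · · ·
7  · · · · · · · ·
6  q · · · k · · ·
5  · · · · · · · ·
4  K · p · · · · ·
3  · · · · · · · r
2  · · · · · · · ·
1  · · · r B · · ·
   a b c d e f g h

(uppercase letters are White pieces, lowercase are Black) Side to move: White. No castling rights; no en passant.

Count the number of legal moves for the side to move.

2

White to move; king on a4.
In check: yes, from the black queen on a6.
Legal moves: Kb4, Ba5.
Count: 2.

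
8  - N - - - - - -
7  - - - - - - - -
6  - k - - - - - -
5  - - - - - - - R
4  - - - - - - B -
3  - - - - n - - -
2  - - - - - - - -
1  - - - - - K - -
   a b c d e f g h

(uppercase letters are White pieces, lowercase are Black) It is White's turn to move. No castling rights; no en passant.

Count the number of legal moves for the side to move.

4

White to move; king on f1.
In check: yes, from the black knight on e3.
Legal moves: Kf2, Ke2, Kg1, Ke1.
Count: 4.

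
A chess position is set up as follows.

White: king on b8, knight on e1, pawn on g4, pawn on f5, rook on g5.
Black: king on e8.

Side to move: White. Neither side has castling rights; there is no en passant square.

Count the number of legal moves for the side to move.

White to move; king on b8.
In check: no.
Legal moves: Kc8, Ka8, Kc7, Kb7, Ka7, Rg8+, Rg7, Rg6, Rh5, Nf3, Nd3, Ng2, Nc2, f6.
Count: 14.

14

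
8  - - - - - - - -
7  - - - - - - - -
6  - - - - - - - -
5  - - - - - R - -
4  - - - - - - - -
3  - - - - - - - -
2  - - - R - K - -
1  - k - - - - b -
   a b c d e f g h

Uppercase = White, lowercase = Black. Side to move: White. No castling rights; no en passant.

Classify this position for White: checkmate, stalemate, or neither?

neither

White to move; white king on f2.
In check: yes, from the black bishop on g1.
Legal moves for White: Kg3, Kf3, Kg2, Ke2, Kxg1, Kf1, Ke1.
White is in check but has 7 legal moves → neither.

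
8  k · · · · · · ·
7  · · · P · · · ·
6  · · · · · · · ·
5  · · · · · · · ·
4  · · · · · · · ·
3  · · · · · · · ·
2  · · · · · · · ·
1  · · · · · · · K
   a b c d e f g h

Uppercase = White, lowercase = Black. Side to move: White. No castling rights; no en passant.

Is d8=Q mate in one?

no

After d8=Q: black king on a8; in check: yes, from the white queen on d8.
Black has 2 legal replies: Kb7, Ka7.
In check but a legal move exists → not checkmate.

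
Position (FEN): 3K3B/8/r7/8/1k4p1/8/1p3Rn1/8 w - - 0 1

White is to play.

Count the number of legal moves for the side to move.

23

White to move; king on d8.
In check: no.
Legal moves: Bg7, Bf6, Be5, Bd4, Bc3+, Bxb2, Ke8, Kc8, Ke7, Kd7, Kc7, Rf8, Rf7, Rf6, Rf5, Rf4+, Rf3, Rxg2, Re2, Rd2, Rc2, Rxb2+, Rf1.
Count: 23.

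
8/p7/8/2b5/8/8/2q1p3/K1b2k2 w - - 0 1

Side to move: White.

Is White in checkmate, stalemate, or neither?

stalemate

White to move; white king on a1.
In check: no.
King squares — b1: attacked by Qc2; a2: attacked by Qc2; b2: attacked by Bc1.
Legal moves for White: none.
Not in check and no legal moves → stalemate.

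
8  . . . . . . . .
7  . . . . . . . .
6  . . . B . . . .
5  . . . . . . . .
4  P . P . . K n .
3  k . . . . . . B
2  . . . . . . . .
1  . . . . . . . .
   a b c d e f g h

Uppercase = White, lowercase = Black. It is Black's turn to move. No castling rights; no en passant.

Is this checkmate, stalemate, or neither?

Black to move; black king on a3.
In check: yes, from the white bishop on d6.
King squares — a2: available; b2: available; b3: available; a4: available; b4: attacked by Bd6.
Legal moves for Black: Kxa4, Kb3, Kb2, Ka2.
Black is in check but has 4 legal moves → neither.

neither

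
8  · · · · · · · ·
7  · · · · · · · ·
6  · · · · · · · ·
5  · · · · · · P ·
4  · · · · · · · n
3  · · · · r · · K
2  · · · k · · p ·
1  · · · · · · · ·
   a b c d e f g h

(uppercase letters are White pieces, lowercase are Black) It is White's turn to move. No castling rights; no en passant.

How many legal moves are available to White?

3

White to move; king on h3.
In check: yes, from the black rook on e3.
Legal moves: Kxh4, Kg4, Kh2.
Count: 3.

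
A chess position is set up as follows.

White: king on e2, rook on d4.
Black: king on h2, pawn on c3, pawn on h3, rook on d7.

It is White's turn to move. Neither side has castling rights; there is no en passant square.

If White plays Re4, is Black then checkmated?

After Re4: black king on h2; in check: no.
Black is not in check, so this cannot be checkmate.

no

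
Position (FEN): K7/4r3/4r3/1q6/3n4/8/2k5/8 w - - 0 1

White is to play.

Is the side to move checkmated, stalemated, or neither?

White to move; white king on a8.
In check: no.
King squares — a7: attacked by Re7; b7: attacked by Qb5; b8: attacked by Qb5.
Legal moves for White: none.
Not in check and no legal moves → stalemate.

stalemate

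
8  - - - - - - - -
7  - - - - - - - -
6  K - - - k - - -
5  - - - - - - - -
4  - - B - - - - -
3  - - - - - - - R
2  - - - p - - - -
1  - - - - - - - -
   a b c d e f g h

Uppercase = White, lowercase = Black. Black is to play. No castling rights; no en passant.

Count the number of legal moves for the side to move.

6

Black to move; king on e6.
In check: yes, from the white bishop on c4.
Legal moves: Ke7, Kd7, Kf6, Kd6, Kf5, Ke5.
Count: 6.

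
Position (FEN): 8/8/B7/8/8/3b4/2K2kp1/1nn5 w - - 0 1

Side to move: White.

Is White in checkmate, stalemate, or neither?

White to move; white king on c2.
In check: yes, from the black bishop on d3.
King squares — b1: attacked by Bd3; c1: available; d1: available; b2: available; d2: attacked by Nb1; b3: attacked by Nc1; c3: attacked by Nb1; d3: attacked by Nc1.
Legal moves for White: Kb2, Kd1, Kxc1, Bxd3.
White is in check but has 4 legal moves → neither.

neither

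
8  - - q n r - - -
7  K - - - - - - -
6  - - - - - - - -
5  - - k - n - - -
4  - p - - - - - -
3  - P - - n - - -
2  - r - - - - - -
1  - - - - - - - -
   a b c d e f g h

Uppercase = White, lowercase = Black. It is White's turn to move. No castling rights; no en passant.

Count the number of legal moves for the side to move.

White to move; king on a7.
In check: no.
Legal moves: none.
Count: 0.

0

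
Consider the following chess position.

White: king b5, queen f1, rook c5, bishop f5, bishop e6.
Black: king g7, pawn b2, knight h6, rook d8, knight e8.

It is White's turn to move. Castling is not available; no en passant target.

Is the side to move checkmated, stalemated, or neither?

White to move; white king on b5.
In check: no.
Legal moves for White include: Bg8, Bc8, Bf7, Bd7, Bd5, Bc4, Bb3, Ba2, Bh7, Bg6, Bg4, Be4, Bh3, Bd3, Bc2, Bb1, Rc8, Rc7+, ... (list truncated; more exist).
White has legal moves and is not in check → neither.

neither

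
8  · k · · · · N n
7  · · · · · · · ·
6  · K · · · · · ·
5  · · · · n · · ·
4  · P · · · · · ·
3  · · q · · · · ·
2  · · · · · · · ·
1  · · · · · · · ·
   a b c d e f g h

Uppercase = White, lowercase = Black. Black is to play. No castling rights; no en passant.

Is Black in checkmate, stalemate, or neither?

Black to move; black king on b8.
In check: no.
Legal moves for Black include: Nhf7, Nhg6, Kc8, Ka8, Nef7, Nd7+, Neg6, Nc6, Ng4, Nc4+, Nf3, Nd3, Qc8, Qc7+, Qc6+, Qc5+, Qd4+, Qc4, ... (list truncated; more exist).
Black has legal moves and is not in check → neither.

neither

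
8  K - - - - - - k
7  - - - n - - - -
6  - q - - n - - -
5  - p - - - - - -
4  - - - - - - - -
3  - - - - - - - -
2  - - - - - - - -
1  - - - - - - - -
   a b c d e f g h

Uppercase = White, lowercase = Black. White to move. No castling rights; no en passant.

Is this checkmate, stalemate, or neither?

White to move; white king on a8.
In check: no.
King squares — a7: attacked by Qb6; b7: attacked by Qb6; b8: attacked by Qb6.
Legal moves for White: none.
Not in check and no legal moves → stalemate.

stalemate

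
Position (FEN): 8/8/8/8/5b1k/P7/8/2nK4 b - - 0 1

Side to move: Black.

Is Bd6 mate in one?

no

After Bd6: white king on d1; in check: no.
White is not in check, so this cannot be checkmate.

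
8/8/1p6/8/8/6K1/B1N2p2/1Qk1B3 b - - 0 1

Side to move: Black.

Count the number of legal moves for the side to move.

0

Black to move; king on c1.
In check: yes, from the white queen on b1.
Legal moves: none.
Count: 0.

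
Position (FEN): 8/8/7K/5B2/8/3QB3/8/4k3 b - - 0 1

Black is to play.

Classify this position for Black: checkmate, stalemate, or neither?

stalemate

Black to move; black king on e1.
In check: no.
King squares — d1: attacked by Qd3; f1: attacked by Qd3; d2: attacked by Qd3; e2: attacked by Qd3; f2: attacked by Be3.
Legal moves for Black: none.
Not in check and no legal moves → stalemate.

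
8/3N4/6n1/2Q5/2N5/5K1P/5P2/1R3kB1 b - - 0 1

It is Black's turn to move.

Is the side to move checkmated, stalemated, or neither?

Black to move; black king on f1.
In check: yes, from the white rook on b1.
King squares — e1: attacked by Rb1; g1: attacked by Rb1; e2: attacked by Kf3; f2: attacked by Bg1; g2: attacked by Kf3.
Legal moves for Black: none.
In check with no legal moves → checkmate.

checkmate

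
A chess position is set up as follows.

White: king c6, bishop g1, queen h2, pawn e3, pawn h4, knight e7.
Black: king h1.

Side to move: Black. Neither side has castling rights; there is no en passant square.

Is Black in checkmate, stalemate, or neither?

Black to move; black king on h1.
In check: yes, from the white queen on h2.
King squares — g1: attacked by Qh2; g2: attacked by Qh2; h2: attacked by Bg1.
Legal moves for Black: none.
In check with no legal moves → checkmate.

checkmate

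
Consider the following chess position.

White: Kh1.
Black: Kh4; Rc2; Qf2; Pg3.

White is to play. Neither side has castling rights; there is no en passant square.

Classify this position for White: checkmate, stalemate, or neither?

stalemate

White to move; white king on h1.
In check: no.
King squares — g1: attacked by Qf2; g2: attacked by Qf2; h2: attacked by Qf2.
Legal moves for White: none.
Not in check and no legal moves → stalemate.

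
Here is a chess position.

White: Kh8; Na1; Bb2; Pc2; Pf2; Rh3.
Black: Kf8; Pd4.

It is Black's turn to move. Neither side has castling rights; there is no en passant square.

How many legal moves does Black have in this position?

Black to move; king on f8.
In check: no.
Legal moves: Ke8, Kf7, Ke7, d3.
Count: 4.

4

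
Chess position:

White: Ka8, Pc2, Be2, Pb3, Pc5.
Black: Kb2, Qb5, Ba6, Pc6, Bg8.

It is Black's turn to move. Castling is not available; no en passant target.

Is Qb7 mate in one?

yes

After Qb7: white king on a8; in check: yes, from the black queen on b7.
King squares — a7: attacked by Qb7; b7: attacked by Ba6; b8: attacked by Qb7.
White has no legal moves → checkmate.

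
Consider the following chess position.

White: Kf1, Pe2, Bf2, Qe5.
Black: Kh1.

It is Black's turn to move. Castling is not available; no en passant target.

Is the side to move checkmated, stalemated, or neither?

stalemate

Black to move; black king on h1.
In check: no.
King squares — g1: attacked by Kf1; g2: attacked by Kf1; h2: attacked by Qe5.
Legal moves for Black: none.
Not in check and no legal moves → stalemate.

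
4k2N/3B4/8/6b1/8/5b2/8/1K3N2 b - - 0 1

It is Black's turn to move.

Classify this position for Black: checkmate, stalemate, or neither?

neither

Black to move; black king on e8.
In check: yes, from the white bishop on d7.
King squares — d7: available; e7: available; f7: attacked by Nh8; d8: available; f8: available.
Legal moves for Black: Kf8, Kd8, Ke7, Kxd7.
Black is in check but has 4 legal moves → neither.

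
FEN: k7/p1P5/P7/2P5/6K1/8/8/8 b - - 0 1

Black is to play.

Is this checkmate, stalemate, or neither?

Black to move; black king on a8.
In check: no.
King squares — a7: own pawn; b7: attacked by Pa6; b8: attacked by Pc7.
Legal moves for Black: none.
Not in check and no legal moves → stalemate.

stalemate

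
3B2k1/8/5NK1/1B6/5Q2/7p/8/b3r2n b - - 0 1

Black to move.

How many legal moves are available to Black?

Black to move; king on g8.
In check: yes, from the white knight on f6.
Legal moves: Kh8, Kf8, Bxf6.
Count: 3.

3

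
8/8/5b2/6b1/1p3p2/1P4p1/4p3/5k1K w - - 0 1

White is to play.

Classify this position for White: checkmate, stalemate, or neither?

stalemate

White to move; white king on h1.
In check: no.
King squares — g1: attacked by Kf1; g2: attacked by Kf1; h2: attacked by Pg3.
Legal moves for White: none.
Not in check and no legal moves → stalemate.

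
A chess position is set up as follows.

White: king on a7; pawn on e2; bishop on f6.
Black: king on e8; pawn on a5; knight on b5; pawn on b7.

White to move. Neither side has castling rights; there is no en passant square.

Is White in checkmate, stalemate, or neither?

White to move; white king on a7.
In check: yes, from the black knight on b5.
Legal moves for White: Kb8, Ka8, Kxb7, Kb6.
White is in check but has 4 legal moves → neither.

neither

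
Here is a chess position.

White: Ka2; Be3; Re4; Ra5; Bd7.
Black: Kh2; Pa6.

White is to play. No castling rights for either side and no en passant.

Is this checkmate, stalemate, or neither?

neither

White to move; white king on a2.
In check: no.
Legal moves for White include: Be8, Bc8, Be6, Bc6, Bf5, Bb5, Bg4, Ba4, Bh3, Rxa6, Rh5+, Rg5, Rf5, Rae5, Rd5, Rc5, Rb5, Raa4, ... (list truncated; more exist).
White has legal moves and is not in check → neither.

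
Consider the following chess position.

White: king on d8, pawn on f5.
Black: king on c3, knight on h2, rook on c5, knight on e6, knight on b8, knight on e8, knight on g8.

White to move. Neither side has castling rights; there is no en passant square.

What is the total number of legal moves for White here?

2

White to move; king on d8.
In check: yes, from the black knight on e6.
Legal moves: Kxe8, fxe6.
Count: 2.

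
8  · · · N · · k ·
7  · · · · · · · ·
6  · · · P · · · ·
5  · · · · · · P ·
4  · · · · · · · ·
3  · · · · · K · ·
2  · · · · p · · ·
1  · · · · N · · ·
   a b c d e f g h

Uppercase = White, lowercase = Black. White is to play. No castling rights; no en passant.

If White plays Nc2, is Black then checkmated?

no

After Nc2: black king on g8; in check: no.
Black is not in check, so this cannot be checkmate.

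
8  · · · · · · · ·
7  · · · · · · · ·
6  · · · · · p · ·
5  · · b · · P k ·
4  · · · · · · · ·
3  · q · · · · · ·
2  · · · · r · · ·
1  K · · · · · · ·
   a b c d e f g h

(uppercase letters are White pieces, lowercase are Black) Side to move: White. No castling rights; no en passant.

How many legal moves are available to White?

0

White to move; king on a1.
In check: no.
Legal moves: none.
Count: 0.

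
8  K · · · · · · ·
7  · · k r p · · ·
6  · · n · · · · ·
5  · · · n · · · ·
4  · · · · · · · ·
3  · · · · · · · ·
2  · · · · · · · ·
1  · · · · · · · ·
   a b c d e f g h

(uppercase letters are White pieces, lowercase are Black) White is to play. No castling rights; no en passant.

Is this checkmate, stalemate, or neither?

White to move; white king on a8.
In check: no.
King squares — a7: attacked by Nc6; b7: attacked by Kc7; b8: attacked by Nc6.
Legal moves for White: none.
Not in check and no legal moves → stalemate.

stalemate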